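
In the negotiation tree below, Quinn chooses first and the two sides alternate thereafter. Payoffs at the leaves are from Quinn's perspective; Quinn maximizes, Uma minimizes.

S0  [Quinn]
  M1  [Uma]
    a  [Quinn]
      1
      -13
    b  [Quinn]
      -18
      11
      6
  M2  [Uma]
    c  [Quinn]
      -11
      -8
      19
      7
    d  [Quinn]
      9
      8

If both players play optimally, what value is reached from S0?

a (Quinn): max(1, -13) = 1
b (Quinn): max(-18, 11, 6) = 11
M1 (Uma): min(1, 11) = 1
c (Quinn): max(-11, -8, 19, 7) = 19
d (Quinn): max(9, 8) = 9
M2 (Uma): min(19, 9) = 9
S0 (Quinn): max(1, 9) = 9

9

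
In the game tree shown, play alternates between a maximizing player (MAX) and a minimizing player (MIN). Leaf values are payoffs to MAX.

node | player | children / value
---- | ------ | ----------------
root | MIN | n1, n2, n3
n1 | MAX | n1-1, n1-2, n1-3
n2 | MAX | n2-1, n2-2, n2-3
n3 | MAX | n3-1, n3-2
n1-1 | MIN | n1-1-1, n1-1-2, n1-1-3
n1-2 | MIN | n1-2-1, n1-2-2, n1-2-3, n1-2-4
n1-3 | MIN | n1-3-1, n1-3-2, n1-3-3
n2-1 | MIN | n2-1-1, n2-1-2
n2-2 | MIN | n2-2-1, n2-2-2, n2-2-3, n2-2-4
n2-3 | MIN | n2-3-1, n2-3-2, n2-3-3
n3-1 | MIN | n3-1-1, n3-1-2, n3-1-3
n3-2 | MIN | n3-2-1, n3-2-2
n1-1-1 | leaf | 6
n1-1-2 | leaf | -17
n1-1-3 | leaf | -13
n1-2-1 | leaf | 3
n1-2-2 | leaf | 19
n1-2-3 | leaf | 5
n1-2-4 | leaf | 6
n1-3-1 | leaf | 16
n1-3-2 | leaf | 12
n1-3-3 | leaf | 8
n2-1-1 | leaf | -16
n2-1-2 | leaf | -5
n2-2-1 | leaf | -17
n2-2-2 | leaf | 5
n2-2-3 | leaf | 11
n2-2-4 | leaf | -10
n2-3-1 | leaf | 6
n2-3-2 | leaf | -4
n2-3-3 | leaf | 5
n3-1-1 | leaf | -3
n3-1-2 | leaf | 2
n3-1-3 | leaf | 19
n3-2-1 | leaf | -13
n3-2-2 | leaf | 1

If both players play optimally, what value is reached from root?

n1-1 (MIN): min(6, -17, -13) = -17
n1-2 (MIN): min(3, 19, 5, 6) = 3
n1-3 (MIN): min(16, 12, 8) = 8
n1 (MAX): max(-17, 3, 8) = 8
n2-1 (MIN): min(-16, -5) = -16
n2-2 (MIN): min(-17, 5, 11, -10) = -17
n2-3 (MIN): min(6, -4, 5) = -4
n2 (MAX): max(-16, -17, -4) = -4
n3-1 (MIN): min(-3, 2, 19) = -3
n3-2 (MIN): min(-13, 1) = -13
n3 (MAX): max(-3, -13) = -3
root (MIN): min(8, -4, -3) = -4

-4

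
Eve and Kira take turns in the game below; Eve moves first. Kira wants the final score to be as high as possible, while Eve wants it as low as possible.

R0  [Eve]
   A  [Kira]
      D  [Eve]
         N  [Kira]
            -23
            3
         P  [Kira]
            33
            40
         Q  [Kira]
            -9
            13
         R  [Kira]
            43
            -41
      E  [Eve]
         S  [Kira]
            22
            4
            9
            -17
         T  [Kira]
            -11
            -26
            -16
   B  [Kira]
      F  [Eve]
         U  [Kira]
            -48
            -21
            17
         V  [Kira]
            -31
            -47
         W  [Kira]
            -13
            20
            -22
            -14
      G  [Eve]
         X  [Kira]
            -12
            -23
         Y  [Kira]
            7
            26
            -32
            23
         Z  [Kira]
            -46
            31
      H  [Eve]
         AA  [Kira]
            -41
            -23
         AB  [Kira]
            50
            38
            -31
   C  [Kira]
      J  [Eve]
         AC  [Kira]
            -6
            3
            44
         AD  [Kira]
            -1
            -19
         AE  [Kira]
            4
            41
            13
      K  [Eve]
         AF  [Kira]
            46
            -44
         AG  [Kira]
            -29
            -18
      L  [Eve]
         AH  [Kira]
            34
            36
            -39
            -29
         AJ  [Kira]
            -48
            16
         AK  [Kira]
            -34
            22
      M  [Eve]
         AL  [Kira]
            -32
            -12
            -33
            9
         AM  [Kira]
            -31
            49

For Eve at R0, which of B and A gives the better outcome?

U (Kira): max(-48, -21, 17) = 17
V (Kira): max(-31, -47) = -31
W (Kira): max(-13, 20, -22, -14) = 20
F (Eve): min(17, -31, 20) = -31
X (Kira): max(-12, -23) = -12
Y (Kira): max(7, 26, -32, 23) = 26
Z (Kira): max(-46, 31) = 31
G (Eve): min(-12, 26, 31) = -12
AA (Kira): max(-41, -23) = -23
AB (Kira): max(50, 38, -31) = 50
H (Eve): min(-23, 50) = -23
B (Kira): max(-31, -12, -23) = -12
N (Kira): max(-23, 3) = 3
P (Kira): max(33, 40) = 40
Q (Kira): max(-9, 13) = 13
R (Kira): max(43, -41) = 43
D (Eve): min(3, 40, 13, 43) = 3
S (Kira): max(22, 4, 9, -17) = 22
T (Kira): max(-11, -26, -16) = -11
E (Eve): min(22, -11) = -11
A (Kira): max(3, -11) = 3
Eve prefers the lower value; B=-12, A=3. B is better since -12 < 3.

B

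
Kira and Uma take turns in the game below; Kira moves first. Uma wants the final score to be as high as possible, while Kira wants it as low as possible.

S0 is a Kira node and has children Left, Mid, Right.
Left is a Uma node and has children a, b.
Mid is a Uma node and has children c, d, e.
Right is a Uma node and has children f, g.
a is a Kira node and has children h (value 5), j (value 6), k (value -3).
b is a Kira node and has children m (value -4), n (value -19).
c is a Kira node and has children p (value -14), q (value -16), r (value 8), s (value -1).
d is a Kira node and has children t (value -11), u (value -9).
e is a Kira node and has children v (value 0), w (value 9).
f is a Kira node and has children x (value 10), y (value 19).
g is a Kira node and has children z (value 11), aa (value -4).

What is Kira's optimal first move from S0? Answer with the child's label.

a (Kira): min(5, 6, -3) = -3
b (Kira): min(-4, -19) = -19
Left (Uma): max(-3, -19) = -3
c (Kira): min(-14, -16, 8, -1) = -16
d (Kira): min(-11, -9) = -11
e (Kira): min(0, 9) = 0
Mid (Uma): max(-16, -11, 0) = 0
f (Kira): min(10, 19) = 10
g (Kira): min(11, -4) = -4
Right (Uma): max(10, -4) = 10
S0 (Kira): min(-3, 0, 10) = -3
Kira at S0 wants the lowest of {Left=-3, Mid=0, Right=10}, so chooses Left.

Left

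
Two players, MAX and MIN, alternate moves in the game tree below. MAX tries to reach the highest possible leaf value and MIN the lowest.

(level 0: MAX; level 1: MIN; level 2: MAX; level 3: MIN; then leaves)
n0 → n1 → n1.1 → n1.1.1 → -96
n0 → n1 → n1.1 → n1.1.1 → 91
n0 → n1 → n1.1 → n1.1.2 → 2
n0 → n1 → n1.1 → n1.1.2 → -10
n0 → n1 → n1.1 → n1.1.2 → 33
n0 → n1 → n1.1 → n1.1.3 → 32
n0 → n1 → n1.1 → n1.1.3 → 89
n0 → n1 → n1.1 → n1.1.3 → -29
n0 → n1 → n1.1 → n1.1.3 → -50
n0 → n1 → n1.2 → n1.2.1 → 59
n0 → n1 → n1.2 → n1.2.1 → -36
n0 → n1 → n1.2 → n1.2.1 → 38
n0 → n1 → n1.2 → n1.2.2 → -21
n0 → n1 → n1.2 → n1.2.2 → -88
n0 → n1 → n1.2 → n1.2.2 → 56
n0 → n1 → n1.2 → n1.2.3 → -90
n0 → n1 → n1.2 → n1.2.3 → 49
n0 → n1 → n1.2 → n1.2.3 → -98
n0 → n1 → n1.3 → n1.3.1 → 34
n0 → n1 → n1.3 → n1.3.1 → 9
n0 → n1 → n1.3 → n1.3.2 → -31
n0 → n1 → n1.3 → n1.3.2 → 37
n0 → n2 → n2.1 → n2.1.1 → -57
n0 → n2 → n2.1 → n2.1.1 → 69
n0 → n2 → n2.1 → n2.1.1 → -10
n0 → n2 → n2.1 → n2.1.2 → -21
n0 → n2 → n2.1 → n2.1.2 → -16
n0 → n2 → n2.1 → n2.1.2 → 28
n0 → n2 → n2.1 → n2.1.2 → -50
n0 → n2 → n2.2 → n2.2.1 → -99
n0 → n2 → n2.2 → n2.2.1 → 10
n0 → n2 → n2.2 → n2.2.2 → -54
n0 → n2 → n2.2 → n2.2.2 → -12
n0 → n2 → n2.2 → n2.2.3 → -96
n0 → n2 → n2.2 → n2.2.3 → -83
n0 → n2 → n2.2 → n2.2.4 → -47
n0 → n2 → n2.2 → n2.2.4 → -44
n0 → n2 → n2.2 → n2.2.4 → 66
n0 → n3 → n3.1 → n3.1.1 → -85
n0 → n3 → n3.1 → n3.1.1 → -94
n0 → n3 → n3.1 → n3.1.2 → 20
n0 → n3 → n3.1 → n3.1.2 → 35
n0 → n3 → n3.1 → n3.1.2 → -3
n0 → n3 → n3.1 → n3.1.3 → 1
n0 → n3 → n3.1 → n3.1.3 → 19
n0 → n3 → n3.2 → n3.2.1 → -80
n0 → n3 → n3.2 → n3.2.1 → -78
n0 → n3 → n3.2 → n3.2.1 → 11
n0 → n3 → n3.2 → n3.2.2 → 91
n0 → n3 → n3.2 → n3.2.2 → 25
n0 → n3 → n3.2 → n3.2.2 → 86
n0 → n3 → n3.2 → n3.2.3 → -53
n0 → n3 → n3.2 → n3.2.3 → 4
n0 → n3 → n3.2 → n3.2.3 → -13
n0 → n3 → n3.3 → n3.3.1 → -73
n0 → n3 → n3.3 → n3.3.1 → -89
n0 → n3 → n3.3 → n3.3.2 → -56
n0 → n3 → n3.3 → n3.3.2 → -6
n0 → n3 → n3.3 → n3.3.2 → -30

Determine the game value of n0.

n1.1.1 (MIN): min(-96, 91) = -96
n1.1.2 (MIN): min(2, -10, 33) = -10
n1.1.3 (MIN): min(32, 89, -29, -50) = -50
n1.1 (MAX): max(-96, -10, -50) = -10
n1.2.1 (MIN): min(59, -36, 38) = -36
n1.2.2 (MIN): min(-21, -88, 56) = -88
n1.2.3 (MIN): min(-90, 49, -98) = -98
n1.2 (MAX): max(-36, -88, -98) = -36
n1.3.1 (MIN): min(34, 9) = 9
n1.3.2 (MIN): min(-31, 37) = -31
n1.3 (MAX): max(9, -31) = 9
n1 (MIN): min(-10, -36, 9) = -36
n2.1.1 (MIN): min(-57, 69, -10) = -57
n2.1.2 (MIN): min(-21, -16, 28, -50) = -50
n2.1 (MAX): max(-57, -50) = -50
n2.2.1 (MIN): min(-99, 10) = -99
n2.2.2 (MIN): min(-54, -12) = -54
n2.2.3 (MIN): min(-96, -83) = -96
n2.2.4 (MIN): min(-47, -44, 66) = -47
n2.2 (MAX): max(-99, -54, -96, -47) = -47
n2 (MIN): min(-50, -47) = -50
n3.1.1 (MIN): min(-85, -94) = -94
n3.1.2 (MIN): min(20, 35, -3) = -3
n3.1.3 (MIN): min(1, 19) = 1
n3.1 (MAX): max(-94, -3, 1) = 1
n3.2.1 (MIN): min(-80, -78, 11) = -80
n3.2.2 (MIN): min(91, 25, 86) = 25
n3.2.3 (MIN): min(-53, 4, -13) = -53
n3.2 (MAX): max(-80, 25, -53) = 25
n3.3.1 (MIN): min(-73, -89) = -89
n3.3.2 (MIN): min(-56, -6, -30) = -56
n3.3 (MAX): max(-89, -56) = -56
n3 (MIN): min(1, 25, -56) = -56
n0 (MAX): max(-36, -50, -56) = -36

-36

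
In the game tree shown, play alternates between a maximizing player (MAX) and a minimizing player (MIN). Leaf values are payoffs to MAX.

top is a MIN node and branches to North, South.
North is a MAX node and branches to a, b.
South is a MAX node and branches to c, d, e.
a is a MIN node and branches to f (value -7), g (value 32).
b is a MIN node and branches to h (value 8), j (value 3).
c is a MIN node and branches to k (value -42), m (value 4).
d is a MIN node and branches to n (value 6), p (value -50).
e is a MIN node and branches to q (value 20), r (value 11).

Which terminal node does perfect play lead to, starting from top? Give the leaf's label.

a (MIN): min(-7, 32) = -7
b (MIN): min(8, 3) = 3
North (MAX): max(-7, 3) = 3
c (MIN): min(-42, 4) = -42
d (MIN): min(6, -50) = -50
e (MIN): min(20, 11) = 11
South (MAX): max(-42, -50, 11) = 11
top (MIN): min(3, 11) = 3
At top, MIN picks North (lowest: 3).
At North, MAX picks b (highest: 3).
At b, MIN picks j (lowest: 3).
Terminal value 3.

j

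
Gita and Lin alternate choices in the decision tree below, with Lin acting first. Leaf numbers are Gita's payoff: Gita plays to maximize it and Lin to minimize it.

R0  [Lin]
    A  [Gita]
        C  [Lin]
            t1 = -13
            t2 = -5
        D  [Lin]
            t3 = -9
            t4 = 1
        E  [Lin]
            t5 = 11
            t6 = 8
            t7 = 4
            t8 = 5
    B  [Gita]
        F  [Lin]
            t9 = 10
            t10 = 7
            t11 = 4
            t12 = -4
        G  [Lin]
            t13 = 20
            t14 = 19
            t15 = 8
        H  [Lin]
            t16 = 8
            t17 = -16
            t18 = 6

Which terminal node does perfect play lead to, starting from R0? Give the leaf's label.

C (Lin): min(-13, -5) = -13
D (Lin): min(-9, 1) = -9
E (Lin): min(11, 8, 4, 5) = 4
A (Gita): max(-13, -9, 4) = 4
F (Lin): min(10, 7, 4, -4) = -4
G (Lin): min(20, 19, 8) = 8
H (Lin): min(8, -16, 6) = -16
B (Gita): max(-4, 8, -16) = 8
R0 (Lin): min(4, 8) = 4
At R0, Lin picks A (lowest: 4).
At A, Gita picks E (highest: 4).
At E, Lin picks t7 (lowest: 4).
Terminal value 4.

t7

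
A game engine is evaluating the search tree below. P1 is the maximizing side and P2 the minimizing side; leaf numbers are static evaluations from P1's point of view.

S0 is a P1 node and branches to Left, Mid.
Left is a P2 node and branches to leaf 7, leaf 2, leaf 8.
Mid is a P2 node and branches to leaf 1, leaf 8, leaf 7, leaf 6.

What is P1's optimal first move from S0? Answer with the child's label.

Left (P2): min(7, 2, 8) = 2
Mid (P2): min(1, 8, 7, 6) = 1
S0 (P1): max(2, 1) = 2
P1 at S0 wants the highest of {Left=2, Mid=1}, so chooses Left.

Left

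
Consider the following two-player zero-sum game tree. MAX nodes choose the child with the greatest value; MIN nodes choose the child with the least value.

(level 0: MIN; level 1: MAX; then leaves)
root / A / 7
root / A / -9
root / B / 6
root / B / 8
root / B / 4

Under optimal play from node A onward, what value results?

7

A (MAX): max(7, -9) = 7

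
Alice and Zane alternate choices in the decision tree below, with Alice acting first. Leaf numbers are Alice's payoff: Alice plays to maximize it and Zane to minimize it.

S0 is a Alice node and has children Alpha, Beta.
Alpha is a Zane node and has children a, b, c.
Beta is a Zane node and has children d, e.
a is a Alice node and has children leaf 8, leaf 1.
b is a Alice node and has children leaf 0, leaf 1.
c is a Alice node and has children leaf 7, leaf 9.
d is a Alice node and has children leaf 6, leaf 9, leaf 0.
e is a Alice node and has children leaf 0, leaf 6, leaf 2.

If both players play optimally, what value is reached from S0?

6

a (Alice): max(8, 1) = 8
b (Alice): max(0, 1) = 1
c (Alice): max(7, 9) = 9
Alpha (Zane): min(8, 1, 9) = 1
d (Alice): max(6, 9, 0) = 9
e (Alice): max(0, 6, 2) = 6
Beta (Zane): min(9, 6) = 6
S0 (Alice): max(1, 6) = 6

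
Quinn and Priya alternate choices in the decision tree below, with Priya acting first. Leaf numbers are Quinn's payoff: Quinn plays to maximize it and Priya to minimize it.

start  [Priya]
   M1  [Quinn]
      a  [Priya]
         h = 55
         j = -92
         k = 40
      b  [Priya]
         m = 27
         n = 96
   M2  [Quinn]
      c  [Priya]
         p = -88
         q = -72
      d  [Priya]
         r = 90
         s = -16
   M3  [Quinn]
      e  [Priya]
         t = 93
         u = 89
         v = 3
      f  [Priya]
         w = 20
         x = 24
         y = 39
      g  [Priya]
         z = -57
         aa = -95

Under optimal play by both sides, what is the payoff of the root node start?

-16

a (Priya): min(55, -92, 40) = -92
b (Priya): min(27, 96) = 27
M1 (Quinn): max(-92, 27) = 27
c (Priya): min(-88, -72) = -88
d (Priya): min(90, -16) = -16
M2 (Quinn): max(-88, -16) = -16
e (Priya): min(93, 89, 3) = 3
f (Priya): min(20, 24, 39) = 20
g (Priya): min(-57, -95) = -95
M3 (Quinn): max(3, 20, -95) = 20
start (Priya): min(27, -16, 20) = -16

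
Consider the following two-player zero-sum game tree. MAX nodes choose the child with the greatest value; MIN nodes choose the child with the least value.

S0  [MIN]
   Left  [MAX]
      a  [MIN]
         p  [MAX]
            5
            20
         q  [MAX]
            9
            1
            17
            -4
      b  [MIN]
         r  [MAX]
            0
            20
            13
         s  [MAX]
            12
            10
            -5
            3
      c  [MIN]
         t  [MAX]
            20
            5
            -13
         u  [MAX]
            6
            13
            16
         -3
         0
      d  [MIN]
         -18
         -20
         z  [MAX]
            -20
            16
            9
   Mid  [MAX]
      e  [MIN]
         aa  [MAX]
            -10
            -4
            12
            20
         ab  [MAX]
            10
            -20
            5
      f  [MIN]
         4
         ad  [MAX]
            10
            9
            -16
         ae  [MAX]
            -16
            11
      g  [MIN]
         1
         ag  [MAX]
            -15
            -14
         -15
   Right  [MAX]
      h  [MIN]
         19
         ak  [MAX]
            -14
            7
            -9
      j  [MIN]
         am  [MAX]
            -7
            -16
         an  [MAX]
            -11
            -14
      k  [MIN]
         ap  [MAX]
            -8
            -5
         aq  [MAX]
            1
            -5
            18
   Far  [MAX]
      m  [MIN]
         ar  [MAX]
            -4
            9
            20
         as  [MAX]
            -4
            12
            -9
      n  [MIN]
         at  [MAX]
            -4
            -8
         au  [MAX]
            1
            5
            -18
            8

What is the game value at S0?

p (MAX): max(5, 20) = 20
q (MAX): max(9, 1, 17, -4) = 17
a (MIN): min(20, 17) = 17
r (MAX): max(0, 20, 13) = 20
s (MAX): max(12, 10, -5, 3) = 12
b (MIN): min(20, 12) = 12
t (MAX): max(20, 5, -13) = 20
u (MAX): max(6, 13, 16) = 16
c (MIN): min(20, 16, -3, 0) = -3
z (MAX): max(-20, 16, 9) = 16
d (MIN): min(-18, -20, 16) = -20
Left (MAX): max(17, 12, -3, -20) = 17
aa (MAX): max(-10, -4, 12, 20) = 20
ab (MAX): max(10, -20, 5) = 10
e (MIN): min(20, 10) = 10
ad (MAX): max(10, 9, -16) = 10
ae (MAX): max(-16, 11) = 11
f (MIN): min(4, 10, 11) = 4
ag (MAX): max(-15, -14) = -14
g (MIN): min(1, -14, -15) = -15
Mid (MAX): max(10, 4, -15) = 10
ak (MAX): max(-14, 7, -9) = 7
h (MIN): min(19, 7) = 7
am (MAX): max(-7, -16) = -7
an (MAX): max(-11, -14) = -11
j (MIN): min(-7, -11) = -11
ap (MAX): max(-8, -5) = -5
aq (MAX): max(1, -5, 18) = 18
k (MIN): min(-5, 18) = -5
Right (MAX): max(7, -11, -5) = 7
ar (MAX): max(-4, 9, 20) = 20
as (MAX): max(-4, 12, -9) = 12
m (MIN): min(20, 12) = 12
at (MAX): max(-4, -8) = -4
au (MAX): max(1, 5, -18, 8) = 8
n (MIN): min(-4, 8) = -4
Far (MAX): max(12, -4) = 12
S0 (MIN): min(17, 10, 7, 12) = 7

7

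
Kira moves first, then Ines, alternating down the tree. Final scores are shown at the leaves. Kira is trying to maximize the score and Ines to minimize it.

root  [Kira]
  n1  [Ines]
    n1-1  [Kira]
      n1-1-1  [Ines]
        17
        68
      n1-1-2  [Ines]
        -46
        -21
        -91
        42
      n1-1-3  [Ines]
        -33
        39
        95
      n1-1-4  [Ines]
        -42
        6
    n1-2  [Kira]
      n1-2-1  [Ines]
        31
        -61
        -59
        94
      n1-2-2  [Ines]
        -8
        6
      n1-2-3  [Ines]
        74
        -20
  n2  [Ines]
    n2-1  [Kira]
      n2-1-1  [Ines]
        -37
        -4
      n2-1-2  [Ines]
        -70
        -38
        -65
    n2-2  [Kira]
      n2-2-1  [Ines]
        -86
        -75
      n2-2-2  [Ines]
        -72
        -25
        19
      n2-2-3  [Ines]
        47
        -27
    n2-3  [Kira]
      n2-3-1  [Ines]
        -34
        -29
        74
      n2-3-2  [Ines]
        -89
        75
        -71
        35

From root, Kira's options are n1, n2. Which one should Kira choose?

n1-1-1 (Ines): min(17, 68) = 17
n1-1-2 (Ines): min(-46, -21, -91, 42) = -91
n1-1-3 (Ines): min(-33, 39, 95) = -33
n1-1-4 (Ines): min(-42, 6) = -42
n1-1 (Kira): max(17, -91, -33, -42) = 17
n1-2-1 (Ines): min(31, -61, -59, 94) = -61
n1-2-2 (Ines): min(-8, 6) = -8
n1-2-3 (Ines): min(74, -20) = -20
n1-2 (Kira): max(-61, -8, -20) = -8
n1 (Ines): min(17, -8) = -8
n2-1-1 (Ines): min(-37, -4) = -37
n2-1-2 (Ines): min(-70, -38, -65) = -70
n2-1 (Kira): max(-37, -70) = -37
n2-2-1 (Ines): min(-86, -75) = -86
n2-2-2 (Ines): min(-72, -25, 19) = -72
n2-2-3 (Ines): min(47, -27) = -27
n2-2 (Kira): max(-86, -72, -27) = -27
n2-3-1 (Ines): min(-34, -29, 74) = -34
n2-3-2 (Ines): min(-89, 75, -71, 35) = -89
n2-3 (Kira): max(-34, -89) = -34
n2 (Ines): min(-37, -27, -34) = -37
root (Kira): max(-8, -37) = -8
Kira at root wants the highest of {n1=-8, n2=-37}, so chooses n1.

n1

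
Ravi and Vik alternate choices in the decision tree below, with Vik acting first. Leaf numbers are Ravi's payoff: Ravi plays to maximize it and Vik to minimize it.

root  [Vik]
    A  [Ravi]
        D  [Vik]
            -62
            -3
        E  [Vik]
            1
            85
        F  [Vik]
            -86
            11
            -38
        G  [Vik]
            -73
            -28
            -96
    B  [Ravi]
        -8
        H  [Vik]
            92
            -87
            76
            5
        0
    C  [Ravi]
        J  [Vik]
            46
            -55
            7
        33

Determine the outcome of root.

D (Vik): min(-62, -3) = -62
E (Vik): min(1, 85) = 1
F (Vik): min(-86, 11, -38) = -86
G (Vik): min(-73, -28, -96) = -96
A (Ravi): max(-62, 1, -86, -96) = 1
H (Vik): min(92, -87, 76, 5) = -87
B (Ravi): max(-8, -87, 0) = 0
J (Vik): min(46, -55, 7) = -55
C (Ravi): max(-55, 33) = 33
root (Vik): min(1, 0, 33) = 0

0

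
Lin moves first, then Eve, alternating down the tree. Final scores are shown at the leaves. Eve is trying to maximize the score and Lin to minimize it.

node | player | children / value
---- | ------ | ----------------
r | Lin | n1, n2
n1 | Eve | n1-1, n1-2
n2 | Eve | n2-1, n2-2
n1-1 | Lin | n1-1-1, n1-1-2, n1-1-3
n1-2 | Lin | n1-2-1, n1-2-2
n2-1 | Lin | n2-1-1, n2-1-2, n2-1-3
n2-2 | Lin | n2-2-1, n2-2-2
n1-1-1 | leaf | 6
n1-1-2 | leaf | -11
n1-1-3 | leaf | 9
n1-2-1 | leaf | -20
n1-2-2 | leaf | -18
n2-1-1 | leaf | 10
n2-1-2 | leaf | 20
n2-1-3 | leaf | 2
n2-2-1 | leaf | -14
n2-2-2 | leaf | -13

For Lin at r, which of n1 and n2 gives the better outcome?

n1-1 (Lin): min(6, -11, 9) = -11
n1-2 (Lin): min(-20, -18) = -20
n1 (Eve): max(-11, -20) = -11
n2-1 (Lin): min(10, 20, 2) = 2
n2-2 (Lin): min(-14, -13) = -14
n2 (Eve): max(2, -14) = 2
Lin prefers the lower value; n1=-11, n2=2. n1 is better since -11 < 2.

n1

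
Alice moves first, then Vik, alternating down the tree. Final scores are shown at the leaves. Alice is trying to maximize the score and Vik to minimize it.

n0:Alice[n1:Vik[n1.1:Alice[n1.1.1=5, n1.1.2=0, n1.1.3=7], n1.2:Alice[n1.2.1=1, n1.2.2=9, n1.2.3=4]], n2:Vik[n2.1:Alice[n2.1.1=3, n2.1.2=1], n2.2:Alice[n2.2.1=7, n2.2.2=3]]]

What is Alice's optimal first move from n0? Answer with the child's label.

n1.1 (Alice): max(5, 0, 7) = 7
n1.2 (Alice): max(1, 9, 4) = 9
n1 (Vik): min(7, 9) = 7
n2.1 (Alice): max(3, 1) = 3
n2.2 (Alice): max(7, 3) = 7
n2 (Vik): min(3, 7) = 3
n0 (Alice): max(7, 3) = 7
Alice at n0 wants the highest of {n1=7, n2=3}, so chooses n1.

n1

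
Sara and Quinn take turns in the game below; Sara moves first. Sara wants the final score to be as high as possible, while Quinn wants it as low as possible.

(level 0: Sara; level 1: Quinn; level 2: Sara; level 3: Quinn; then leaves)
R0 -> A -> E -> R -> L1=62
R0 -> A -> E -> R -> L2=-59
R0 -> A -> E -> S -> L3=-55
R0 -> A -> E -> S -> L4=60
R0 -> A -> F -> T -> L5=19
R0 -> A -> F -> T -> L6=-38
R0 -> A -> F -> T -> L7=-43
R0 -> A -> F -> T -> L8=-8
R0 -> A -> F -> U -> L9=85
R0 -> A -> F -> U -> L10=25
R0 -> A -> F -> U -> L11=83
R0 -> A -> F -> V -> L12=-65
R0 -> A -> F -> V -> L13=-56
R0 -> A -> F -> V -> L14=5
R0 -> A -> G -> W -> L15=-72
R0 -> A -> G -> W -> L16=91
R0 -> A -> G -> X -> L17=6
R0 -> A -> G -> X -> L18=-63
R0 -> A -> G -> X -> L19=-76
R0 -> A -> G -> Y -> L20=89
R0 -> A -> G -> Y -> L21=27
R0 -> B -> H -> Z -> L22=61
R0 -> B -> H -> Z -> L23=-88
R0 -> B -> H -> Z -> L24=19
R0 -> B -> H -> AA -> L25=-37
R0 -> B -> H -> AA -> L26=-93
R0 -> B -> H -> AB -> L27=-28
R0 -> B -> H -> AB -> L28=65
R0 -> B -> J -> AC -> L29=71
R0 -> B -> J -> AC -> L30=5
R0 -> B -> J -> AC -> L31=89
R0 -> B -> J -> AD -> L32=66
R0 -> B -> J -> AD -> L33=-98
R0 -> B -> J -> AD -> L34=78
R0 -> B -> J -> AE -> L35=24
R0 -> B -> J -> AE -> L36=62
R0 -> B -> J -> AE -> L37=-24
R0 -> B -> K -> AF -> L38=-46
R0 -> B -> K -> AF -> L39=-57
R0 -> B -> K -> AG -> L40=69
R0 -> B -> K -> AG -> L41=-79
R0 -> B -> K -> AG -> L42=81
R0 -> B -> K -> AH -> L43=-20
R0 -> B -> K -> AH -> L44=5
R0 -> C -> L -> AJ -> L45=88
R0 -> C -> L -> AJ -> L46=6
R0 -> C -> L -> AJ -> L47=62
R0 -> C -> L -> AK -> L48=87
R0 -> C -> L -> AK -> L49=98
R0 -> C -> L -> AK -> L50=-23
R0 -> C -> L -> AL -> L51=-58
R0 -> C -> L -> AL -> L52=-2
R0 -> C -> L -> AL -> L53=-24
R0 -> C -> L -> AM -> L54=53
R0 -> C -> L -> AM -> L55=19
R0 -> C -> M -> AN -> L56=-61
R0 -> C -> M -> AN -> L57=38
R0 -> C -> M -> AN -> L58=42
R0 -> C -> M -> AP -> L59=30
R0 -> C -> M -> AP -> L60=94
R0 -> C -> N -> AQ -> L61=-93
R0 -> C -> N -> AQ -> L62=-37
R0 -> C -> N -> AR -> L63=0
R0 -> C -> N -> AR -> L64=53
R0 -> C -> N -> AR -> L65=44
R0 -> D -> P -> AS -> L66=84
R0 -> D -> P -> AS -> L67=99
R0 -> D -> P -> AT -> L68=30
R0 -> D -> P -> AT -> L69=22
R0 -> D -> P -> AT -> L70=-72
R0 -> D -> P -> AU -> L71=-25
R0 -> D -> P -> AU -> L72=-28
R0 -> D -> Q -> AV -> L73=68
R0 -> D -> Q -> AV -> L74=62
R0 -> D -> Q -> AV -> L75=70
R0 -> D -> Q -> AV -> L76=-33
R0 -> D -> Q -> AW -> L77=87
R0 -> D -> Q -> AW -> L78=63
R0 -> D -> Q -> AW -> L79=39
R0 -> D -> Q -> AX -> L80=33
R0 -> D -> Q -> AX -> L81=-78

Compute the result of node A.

-55

R (Quinn): min(62, -59) = -59
S (Quinn): min(-55, 60) = -55
E (Sara): max(-59, -55) = -55
T (Quinn): min(19, -38, -43, -8) = -43
U (Quinn): min(85, 25, 83) = 25
V (Quinn): min(-65, -56, 5) = -65
F (Sara): max(-43, 25, -65) = 25
W (Quinn): min(-72, 91) = -72
X (Quinn): min(6, -63, -76) = -76
Y (Quinn): min(89, 27) = 27
G (Sara): max(-72, -76, 27) = 27
A (Quinn): min(-55, 25, 27) = -55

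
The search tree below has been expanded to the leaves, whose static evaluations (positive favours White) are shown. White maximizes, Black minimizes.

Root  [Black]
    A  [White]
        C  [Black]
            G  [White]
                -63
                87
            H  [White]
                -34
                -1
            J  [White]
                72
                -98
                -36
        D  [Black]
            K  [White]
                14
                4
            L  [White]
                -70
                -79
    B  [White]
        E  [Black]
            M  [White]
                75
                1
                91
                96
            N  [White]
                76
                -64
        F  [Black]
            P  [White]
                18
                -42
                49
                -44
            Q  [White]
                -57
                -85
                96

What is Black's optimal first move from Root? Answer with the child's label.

A

G (White): max(-63, 87) = 87
H (White): max(-34, -1) = -1
J (White): max(72, -98, -36) = 72
C (Black): min(87, -1, 72) = -1
K (White): max(14, 4) = 14
L (White): max(-70, -79) = -70
D (Black): min(14, -70) = -70
A (White): max(-1, -70) = -1
M (White): max(75, 1, 91, 96) = 96
N (White): max(76, -64) = 76
E (Black): min(96, 76) = 76
P (White): max(18, -42, 49, -44) = 49
Q (White): max(-57, -85, 96) = 96
F (Black): min(49, 96) = 49
B (White): max(76, 49) = 76
Root (Black): min(-1, 76) = -1
Black at Root wants the lowest of {A=-1, B=76}, so chooses A.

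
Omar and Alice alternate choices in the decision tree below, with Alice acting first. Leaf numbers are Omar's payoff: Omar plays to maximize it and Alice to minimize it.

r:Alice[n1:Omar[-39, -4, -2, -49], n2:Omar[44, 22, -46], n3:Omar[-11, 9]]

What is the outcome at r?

-2

n1 (Omar): max(-39, -4, -2, -49) = -2
n2 (Omar): max(44, 22, -46) = 44
n3 (Omar): max(-11, 9) = 9
r (Alice): min(-2, 44, 9) = -2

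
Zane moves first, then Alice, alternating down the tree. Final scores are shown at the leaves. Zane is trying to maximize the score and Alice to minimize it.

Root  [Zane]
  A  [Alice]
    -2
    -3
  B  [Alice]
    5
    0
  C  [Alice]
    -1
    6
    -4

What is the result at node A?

A (Alice): min(-2, -3) = -3

-3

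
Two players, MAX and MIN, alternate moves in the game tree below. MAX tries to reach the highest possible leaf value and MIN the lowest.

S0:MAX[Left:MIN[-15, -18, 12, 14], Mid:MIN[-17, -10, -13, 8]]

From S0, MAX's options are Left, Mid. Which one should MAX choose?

Left (MIN): min(-15, -18, 12, 14) = -18
Mid (MIN): min(-17, -10, -13, 8) = -17
S0 (MAX): max(-18, -17) = -17
MAX at S0 wants the highest of {Left=-18, Mid=-17}, so chooses Mid.

Mid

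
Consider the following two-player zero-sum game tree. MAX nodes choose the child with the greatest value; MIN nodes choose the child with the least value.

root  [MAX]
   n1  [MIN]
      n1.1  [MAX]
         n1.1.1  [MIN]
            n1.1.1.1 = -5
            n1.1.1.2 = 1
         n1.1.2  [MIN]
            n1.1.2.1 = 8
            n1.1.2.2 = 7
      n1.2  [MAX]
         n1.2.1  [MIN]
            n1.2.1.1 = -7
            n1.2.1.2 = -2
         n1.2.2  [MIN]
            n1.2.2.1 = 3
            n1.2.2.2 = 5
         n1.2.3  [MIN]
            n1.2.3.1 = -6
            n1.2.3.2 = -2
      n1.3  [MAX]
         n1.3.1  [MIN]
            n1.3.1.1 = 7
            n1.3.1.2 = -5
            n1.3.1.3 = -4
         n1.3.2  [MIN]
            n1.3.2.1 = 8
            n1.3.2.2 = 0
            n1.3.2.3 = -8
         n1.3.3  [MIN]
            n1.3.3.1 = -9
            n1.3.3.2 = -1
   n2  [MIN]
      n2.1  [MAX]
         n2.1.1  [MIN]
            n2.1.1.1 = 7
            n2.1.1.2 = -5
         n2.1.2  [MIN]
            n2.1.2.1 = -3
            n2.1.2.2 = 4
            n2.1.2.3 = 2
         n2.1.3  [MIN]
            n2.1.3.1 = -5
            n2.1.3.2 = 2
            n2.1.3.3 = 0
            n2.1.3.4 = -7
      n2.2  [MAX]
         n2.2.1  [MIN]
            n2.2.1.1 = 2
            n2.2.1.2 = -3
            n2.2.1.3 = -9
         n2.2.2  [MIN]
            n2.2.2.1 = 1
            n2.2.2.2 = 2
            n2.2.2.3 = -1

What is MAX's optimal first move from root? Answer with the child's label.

n1.1.1 (MIN): min(-5, 1) = -5
n1.1.2 (MIN): min(8, 7) = 7
n1.1 (MAX): max(-5, 7) = 7
n1.2.1 (MIN): min(-7, -2) = -7
n1.2.2 (MIN): min(3, 5) = 3
n1.2.3 (MIN): min(-6, -2) = -6
n1.2 (MAX): max(-7, 3, -6) = 3
n1.3.1 (MIN): min(7, -5, -4) = -5
n1.3.2 (MIN): min(8, 0, -8) = -8
n1.3.3 (MIN): min(-9, -1) = -9
n1.3 (MAX): max(-5, -8, -9) = -5
n1 (MIN): min(7, 3, -5) = -5
n2.1.1 (MIN): min(7, -5) = -5
n2.1.2 (MIN): min(-3, 4, 2) = -3
n2.1.3 (MIN): min(-5, 2, 0, -7) = -7
n2.1 (MAX): max(-5, -3, -7) = -3
n2.2.1 (MIN): min(2, -3, -9) = -9
n2.2.2 (MIN): min(1, 2, -1) = -1
n2.2 (MAX): max(-9, -1) = -1
n2 (MIN): min(-3, -1) = -3
root (MAX): max(-5, -3) = -3
MAX at root wants the highest of {n1=-5, n2=-3}, so chooses n2.

n2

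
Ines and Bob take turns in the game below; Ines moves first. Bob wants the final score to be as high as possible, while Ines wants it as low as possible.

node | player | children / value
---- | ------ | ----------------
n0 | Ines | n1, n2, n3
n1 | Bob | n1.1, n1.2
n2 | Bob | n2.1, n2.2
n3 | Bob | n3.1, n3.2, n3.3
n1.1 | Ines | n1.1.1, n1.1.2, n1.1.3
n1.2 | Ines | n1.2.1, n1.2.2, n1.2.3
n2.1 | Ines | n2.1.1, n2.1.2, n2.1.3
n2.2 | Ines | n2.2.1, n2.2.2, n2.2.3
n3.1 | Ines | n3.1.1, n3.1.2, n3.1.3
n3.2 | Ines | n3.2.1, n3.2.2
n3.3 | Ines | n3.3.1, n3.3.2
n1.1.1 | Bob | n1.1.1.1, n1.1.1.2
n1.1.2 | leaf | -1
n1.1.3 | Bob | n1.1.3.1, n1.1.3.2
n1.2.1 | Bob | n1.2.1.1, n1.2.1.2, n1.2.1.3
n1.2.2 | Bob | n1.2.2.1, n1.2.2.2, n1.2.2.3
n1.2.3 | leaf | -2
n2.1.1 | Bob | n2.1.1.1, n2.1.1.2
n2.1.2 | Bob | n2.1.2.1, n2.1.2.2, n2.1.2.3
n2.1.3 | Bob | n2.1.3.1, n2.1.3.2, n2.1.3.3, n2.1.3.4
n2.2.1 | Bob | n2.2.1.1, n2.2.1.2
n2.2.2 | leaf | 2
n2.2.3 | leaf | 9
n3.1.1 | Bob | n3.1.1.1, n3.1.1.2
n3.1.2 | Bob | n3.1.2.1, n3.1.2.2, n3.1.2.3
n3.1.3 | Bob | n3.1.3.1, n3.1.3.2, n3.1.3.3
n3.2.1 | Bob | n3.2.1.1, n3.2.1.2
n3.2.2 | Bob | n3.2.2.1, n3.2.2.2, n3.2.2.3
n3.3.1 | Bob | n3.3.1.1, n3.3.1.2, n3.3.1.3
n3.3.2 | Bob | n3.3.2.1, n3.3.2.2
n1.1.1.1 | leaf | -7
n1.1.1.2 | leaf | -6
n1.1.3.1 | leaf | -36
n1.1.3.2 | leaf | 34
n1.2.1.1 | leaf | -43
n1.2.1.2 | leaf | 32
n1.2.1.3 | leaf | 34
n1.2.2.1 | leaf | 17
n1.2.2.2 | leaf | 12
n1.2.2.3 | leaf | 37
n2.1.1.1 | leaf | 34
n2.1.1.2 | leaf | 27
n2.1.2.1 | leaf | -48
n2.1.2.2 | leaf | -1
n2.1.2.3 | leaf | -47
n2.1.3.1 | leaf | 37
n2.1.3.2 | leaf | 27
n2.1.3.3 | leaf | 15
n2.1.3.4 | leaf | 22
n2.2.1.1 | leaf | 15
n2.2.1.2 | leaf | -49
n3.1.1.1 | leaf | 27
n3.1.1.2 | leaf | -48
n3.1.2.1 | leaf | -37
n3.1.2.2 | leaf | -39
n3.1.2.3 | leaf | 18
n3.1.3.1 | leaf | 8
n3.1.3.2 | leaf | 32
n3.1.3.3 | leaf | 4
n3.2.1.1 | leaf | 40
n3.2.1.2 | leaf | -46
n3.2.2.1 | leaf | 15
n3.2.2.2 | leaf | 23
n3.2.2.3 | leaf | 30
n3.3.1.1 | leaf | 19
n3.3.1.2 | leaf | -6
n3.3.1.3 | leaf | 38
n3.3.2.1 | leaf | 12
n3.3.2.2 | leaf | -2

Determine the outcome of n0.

n1.1.1 (Bob): max(-7, -6) = -6
n1.1.3 (Bob): max(-36, 34) = 34
n1.1 (Ines): min(-6, -1, 34) = -6
n1.2.1 (Bob): max(-43, 32, 34) = 34
n1.2.2 (Bob): max(17, 12, 37) = 37
n1.2 (Ines): min(34, 37, -2) = -2
n1 (Bob): max(-6, -2) = -2
n2.1.1 (Bob): max(34, 27) = 34
n2.1.2 (Bob): max(-48, -1, -47) = -1
n2.1.3 (Bob): max(37, 27, 15, 22) = 37
n2.1 (Ines): min(34, -1, 37) = -1
n2.2.1 (Bob): max(15, -49) = 15
n2.2 (Ines): min(15, 2, 9) = 2
n2 (Bob): max(-1, 2) = 2
n3.1.1 (Bob): max(27, -48) = 27
n3.1.2 (Bob): max(-37, -39, 18) = 18
n3.1.3 (Bob): max(8, 32, 4) = 32
n3.1 (Ines): min(27, 18, 32) = 18
n3.2.1 (Bob): max(40, -46) = 40
n3.2.2 (Bob): max(15, 23, 30) = 30
n3.2 (Ines): min(40, 30) = 30
n3.3.1 (Bob): max(19, -6, 38) = 38
n3.3.2 (Bob): max(12, -2) = 12
n3.3 (Ines): min(38, 12) = 12
n3 (Bob): max(18, 30, 12) = 30
n0 (Ines): min(-2, 2, 30) = -2

-2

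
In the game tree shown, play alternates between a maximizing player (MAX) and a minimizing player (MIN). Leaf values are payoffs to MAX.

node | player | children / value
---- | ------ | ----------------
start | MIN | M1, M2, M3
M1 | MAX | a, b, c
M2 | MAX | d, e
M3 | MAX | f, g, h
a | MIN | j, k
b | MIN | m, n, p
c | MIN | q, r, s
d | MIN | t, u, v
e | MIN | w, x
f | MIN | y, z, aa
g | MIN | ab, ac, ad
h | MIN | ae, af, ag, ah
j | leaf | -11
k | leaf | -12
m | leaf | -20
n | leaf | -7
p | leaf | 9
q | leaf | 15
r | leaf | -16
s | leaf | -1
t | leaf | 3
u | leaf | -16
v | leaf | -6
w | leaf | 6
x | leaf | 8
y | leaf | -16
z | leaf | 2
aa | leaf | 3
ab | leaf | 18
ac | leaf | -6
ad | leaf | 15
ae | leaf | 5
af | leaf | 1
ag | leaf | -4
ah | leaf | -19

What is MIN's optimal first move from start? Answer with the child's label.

a (MIN): min(-11, -12) = -12
b (MIN): min(-20, -7, 9) = -20
c (MIN): min(15, -16, -1) = -16
M1 (MAX): max(-12, -20, -16) = -12
d (MIN): min(3, -16, -6) = -16
e (MIN): min(6, 8) = 6
M2 (MAX): max(-16, 6) = 6
f (MIN): min(-16, 2, 3) = -16
g (MIN): min(18, -6, 15) = -6
h (MIN): min(5, 1, -4, -19) = -19
M3 (MAX): max(-16, -6, -19) = -6
start (MIN): min(-12, 6, -6) = -12
MIN at start wants the lowest of {M1=-12, M2=6, M3=-6}, so chooses M1.

M1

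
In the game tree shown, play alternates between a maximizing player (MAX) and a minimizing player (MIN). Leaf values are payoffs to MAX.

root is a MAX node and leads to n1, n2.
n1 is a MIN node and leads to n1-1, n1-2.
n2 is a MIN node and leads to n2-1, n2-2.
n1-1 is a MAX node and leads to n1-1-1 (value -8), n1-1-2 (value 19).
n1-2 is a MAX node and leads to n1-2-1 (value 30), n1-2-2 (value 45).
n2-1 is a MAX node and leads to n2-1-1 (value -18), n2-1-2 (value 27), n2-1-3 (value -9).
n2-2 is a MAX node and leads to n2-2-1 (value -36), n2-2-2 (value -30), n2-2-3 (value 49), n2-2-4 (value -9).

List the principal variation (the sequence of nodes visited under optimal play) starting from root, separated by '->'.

n1-1 (MAX): max(-8, 19) = 19
n1-2 (MAX): max(30, 45) = 45
n1 (MIN): min(19, 45) = 19
n2-1 (MAX): max(-18, 27, -9) = 27
n2-2 (MAX): max(-36, -30, 49, -9) = 49
n2 (MIN): min(27, 49) = 27
root (MAX): max(19, 27) = 27
At root, MAX picks n2 (highest: 27).
At n2, MIN picks n2-1 (lowest: 27).
At n2-1, MAX picks n2-1-2 (highest: 27).
Terminal value 27.

root -> n2 -> n2-1 -> n2-1-2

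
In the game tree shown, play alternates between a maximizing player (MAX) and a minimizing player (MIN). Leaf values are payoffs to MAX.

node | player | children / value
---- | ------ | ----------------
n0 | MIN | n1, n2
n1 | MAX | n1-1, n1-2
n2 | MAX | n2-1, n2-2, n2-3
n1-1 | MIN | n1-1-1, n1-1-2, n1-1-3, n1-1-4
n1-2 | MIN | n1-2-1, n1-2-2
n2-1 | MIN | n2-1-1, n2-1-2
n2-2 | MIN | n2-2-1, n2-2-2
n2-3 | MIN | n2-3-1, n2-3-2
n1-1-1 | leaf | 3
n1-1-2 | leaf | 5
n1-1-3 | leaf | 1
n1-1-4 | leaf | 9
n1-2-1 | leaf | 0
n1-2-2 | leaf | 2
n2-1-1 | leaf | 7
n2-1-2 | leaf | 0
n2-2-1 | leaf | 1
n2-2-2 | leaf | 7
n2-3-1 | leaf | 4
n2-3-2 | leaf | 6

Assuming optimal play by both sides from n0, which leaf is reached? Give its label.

n1-1 (MIN): min(3, 5, 1, 9) = 1
n1-2 (MIN): min(0, 2) = 0
n1 (MAX): max(1, 0) = 1
n2-1 (MIN): min(7, 0) = 0
n2-2 (MIN): min(1, 7) = 1
n2-3 (MIN): min(4, 6) = 4
n2 (MAX): max(0, 1, 4) = 4
n0 (MIN): min(1, 4) = 1
At n0, MIN picks n1 (lowest: 1).
At n1, MAX picks n1-1 (highest: 1).
At n1-1, MIN picks n1-1-3 (lowest: 1).
Terminal value 1.

n1-1-3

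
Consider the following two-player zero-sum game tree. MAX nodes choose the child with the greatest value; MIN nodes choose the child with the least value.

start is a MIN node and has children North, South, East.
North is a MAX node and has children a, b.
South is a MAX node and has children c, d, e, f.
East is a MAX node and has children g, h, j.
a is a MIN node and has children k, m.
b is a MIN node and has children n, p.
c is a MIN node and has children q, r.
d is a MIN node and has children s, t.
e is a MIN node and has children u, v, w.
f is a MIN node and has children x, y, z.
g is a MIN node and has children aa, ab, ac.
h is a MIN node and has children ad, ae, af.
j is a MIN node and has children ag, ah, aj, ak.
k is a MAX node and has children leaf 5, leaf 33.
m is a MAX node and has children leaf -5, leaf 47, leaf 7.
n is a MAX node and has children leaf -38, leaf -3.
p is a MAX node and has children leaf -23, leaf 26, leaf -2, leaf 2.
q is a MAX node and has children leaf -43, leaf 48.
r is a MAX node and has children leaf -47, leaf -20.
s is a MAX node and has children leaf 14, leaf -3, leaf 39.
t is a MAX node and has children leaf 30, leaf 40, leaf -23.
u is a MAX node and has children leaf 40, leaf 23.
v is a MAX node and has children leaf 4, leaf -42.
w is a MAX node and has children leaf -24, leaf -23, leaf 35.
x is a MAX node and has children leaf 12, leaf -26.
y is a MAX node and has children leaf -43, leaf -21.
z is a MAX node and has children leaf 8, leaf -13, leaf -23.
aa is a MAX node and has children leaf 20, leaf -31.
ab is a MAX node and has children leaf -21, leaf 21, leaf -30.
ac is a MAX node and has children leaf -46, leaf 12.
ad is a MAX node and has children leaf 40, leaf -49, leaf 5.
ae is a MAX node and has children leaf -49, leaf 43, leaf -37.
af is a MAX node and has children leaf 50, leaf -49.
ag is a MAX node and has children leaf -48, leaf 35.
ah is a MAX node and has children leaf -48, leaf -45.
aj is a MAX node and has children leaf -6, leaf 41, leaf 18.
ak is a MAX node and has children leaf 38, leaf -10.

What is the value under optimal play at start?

33

k (MAX): max(5, 33) = 33
m (MAX): max(-5, 47, 7) = 47
a (MIN): min(33, 47) = 33
n (MAX): max(-38, -3) = -3
p (MAX): max(-23, 26, -2, 2) = 26
b (MIN): min(-3, 26) = -3
North (MAX): max(33, -3) = 33
q (MAX): max(-43, 48) = 48
r (MAX): max(-47, -20) = -20
c (MIN): min(48, -20) = -20
s (MAX): max(14, -3, 39) = 39
t (MAX): max(30, 40, -23) = 40
d (MIN): min(39, 40) = 39
u (MAX): max(40, 23) = 40
v (MAX): max(4, -42) = 4
w (MAX): max(-24, -23, 35) = 35
e (MIN): min(40, 4, 35) = 4
x (MAX): max(12, -26) = 12
y (MAX): max(-43, -21) = -21
z (MAX): max(8, -13, -23) = 8
f (MIN): min(12, -21, 8) = -21
South (MAX): max(-20, 39, 4, -21) = 39
aa (MAX): max(20, -31) = 20
ab (MAX): max(-21, 21, -30) = 21
ac (MAX): max(-46, 12) = 12
g (MIN): min(20, 21, 12) = 12
ad (MAX): max(40, -49, 5) = 40
ae (MAX): max(-49, 43, -37) = 43
af (MAX): max(50, -49) = 50
h (MIN): min(40, 43, 50) = 40
ag (MAX): max(-48, 35) = 35
ah (MAX): max(-48, -45) = -45
aj (MAX): max(-6, 41, 18) = 41
ak (MAX): max(38, -10) = 38
j (MIN): min(35, -45, 41, 38) = -45
East (MAX): max(12, 40, -45) = 40
start (MIN): min(33, 39, 40) = 33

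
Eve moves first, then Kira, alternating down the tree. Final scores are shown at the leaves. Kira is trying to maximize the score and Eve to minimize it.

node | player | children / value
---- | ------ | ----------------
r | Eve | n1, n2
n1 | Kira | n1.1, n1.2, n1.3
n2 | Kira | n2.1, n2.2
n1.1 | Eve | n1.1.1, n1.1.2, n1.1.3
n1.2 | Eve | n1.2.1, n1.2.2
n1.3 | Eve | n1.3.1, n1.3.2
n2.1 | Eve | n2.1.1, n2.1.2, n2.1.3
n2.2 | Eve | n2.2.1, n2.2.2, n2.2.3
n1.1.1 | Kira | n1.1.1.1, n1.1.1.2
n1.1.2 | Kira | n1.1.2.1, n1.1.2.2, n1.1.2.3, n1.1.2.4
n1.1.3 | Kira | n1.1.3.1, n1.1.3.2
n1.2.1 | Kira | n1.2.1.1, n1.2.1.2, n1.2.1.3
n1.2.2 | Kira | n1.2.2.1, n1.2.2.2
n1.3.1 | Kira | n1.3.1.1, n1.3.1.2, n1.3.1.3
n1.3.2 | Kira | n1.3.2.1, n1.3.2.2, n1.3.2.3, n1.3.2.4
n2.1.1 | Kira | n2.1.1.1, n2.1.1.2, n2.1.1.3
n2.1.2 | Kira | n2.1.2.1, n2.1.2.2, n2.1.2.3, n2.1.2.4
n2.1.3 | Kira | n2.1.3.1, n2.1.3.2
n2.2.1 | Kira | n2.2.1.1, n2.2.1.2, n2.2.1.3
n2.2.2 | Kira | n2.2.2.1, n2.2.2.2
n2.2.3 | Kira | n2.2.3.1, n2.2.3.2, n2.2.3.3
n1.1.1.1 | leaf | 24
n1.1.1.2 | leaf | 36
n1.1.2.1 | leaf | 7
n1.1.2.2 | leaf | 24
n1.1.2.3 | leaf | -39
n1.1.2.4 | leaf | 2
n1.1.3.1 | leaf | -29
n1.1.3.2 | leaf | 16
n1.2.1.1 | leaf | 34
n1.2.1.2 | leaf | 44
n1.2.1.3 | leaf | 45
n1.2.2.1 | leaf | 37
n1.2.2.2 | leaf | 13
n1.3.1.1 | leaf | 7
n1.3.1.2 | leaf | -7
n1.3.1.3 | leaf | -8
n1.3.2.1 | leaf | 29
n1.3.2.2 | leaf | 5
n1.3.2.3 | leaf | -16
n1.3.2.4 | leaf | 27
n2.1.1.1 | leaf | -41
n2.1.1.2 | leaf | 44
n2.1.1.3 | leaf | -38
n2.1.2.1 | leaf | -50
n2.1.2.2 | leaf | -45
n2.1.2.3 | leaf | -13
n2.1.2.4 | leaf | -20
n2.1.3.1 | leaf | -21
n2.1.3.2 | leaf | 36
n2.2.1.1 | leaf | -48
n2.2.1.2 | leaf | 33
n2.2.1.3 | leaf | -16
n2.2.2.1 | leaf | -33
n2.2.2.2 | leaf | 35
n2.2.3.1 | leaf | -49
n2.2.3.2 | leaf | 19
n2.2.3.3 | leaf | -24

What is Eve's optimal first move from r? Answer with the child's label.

n2

n1.1.1 (Kira): max(24, 36) = 36
n1.1.2 (Kira): max(7, 24, -39, 2) = 24
n1.1.3 (Kira): max(-29, 16) = 16
n1.1 (Eve): min(36, 24, 16) = 16
n1.2.1 (Kira): max(34, 44, 45) = 45
n1.2.2 (Kira): max(37, 13) = 37
n1.2 (Eve): min(45, 37) = 37
n1.3.1 (Kira): max(7, -7, -8) = 7
n1.3.2 (Kira): max(29, 5, -16, 27) = 29
n1.3 (Eve): min(7, 29) = 7
n1 (Kira): max(16, 37, 7) = 37
n2.1.1 (Kira): max(-41, 44, -38) = 44
n2.1.2 (Kira): max(-50, -45, -13, -20) = -13
n2.1.3 (Kira): max(-21, 36) = 36
n2.1 (Eve): min(44, -13, 36) = -13
n2.2.1 (Kira): max(-48, 33, -16) = 33
n2.2.2 (Kira): max(-33, 35) = 35
n2.2.3 (Kira): max(-49, 19, -24) = 19
n2.2 (Eve): min(33, 35, 19) = 19
n2 (Kira): max(-13, 19) = 19
r (Eve): min(37, 19) = 19
Eve at r wants the lowest of {n1=37, n2=19}, so chooses n2.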